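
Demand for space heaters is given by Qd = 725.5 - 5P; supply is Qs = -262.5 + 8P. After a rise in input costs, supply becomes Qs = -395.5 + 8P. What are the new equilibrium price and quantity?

P' = 1121/13, Q' = 7653/26

Original equilibrium: P* = 76, Q* = 345.5.
New equilibrium: 725.5 - 5P = -395.5 + 8P, so 1121 = 13P and P' = 1121/13; Q' = 725.5 − 5(1121/13) = 7653/26.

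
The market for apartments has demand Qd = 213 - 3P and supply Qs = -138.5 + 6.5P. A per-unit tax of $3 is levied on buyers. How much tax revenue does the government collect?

Tax revenue = 5463/19

Pre-tax equilibrium: P* = 37, Q* = 102.
Tax on buyers shifts demand to Qd = 213 − 3(P + 3) = 204 - 3P.
204 - 3P = -138.5 + 6.5P gives seller price Ps = 685/19; buyers pay Pb = 685/19 + 3 = 742/19.
New quantity: Q = 213 − 3(742/19) = 1821/19.
Revenue = 3 × 1821/19 = 5463/19.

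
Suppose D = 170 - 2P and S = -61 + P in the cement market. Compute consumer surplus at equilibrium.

Equilibrium: 170 - 2P = -61 + P gives P* = 77, Q* = 16.
Demand choke price (D = 0): P = 85.
CS = ½(85 − 77)(16) = 64.

Consumer surplus = 64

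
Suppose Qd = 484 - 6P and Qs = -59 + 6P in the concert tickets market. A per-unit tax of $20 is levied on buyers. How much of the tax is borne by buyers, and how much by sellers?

Pre-tax equilibrium: P* = 45.25, Q* = 212.5.
Tax on buyers shifts demand to Qd = 484 − 6(P + 20) = 364 - 6P.
364 - 6P = -59 + 6P gives seller price Ps = 35.25; buyers pay Pb = 35.25 + 20 = 55.25.
New quantity: Q = 484 − 6(55.25) = 152.5.
Buyer burden = 55.25 − 45.25 = 10; seller burden = 45.25 − 35.25 = 10.

Buyers bear $10, sellers bear $10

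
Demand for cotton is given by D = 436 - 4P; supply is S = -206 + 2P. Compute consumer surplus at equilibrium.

Consumer surplus = 8

Equilibrium: 436 - 4P = -206 + 2P gives P* = 107, Q* = 8.
Demand choke price (D = 0): P = 109.
CS = ½(109 − 107)(8) = 8.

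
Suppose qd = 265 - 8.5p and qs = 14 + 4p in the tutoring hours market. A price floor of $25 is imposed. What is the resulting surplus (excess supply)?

Surplus = 61.5

Equilibrium price would be p* = 20.08, so the floor at 25 binds.
At p = 25: qd = 52.5, qs = 114.
Surplus = 114 − 52.5 = 61.5.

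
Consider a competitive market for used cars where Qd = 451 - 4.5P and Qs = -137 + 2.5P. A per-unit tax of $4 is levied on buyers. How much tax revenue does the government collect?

Tax revenue = 1864/7

Pre-tax equilibrium: P* = 84, Q* = 73.
Tax on buyers shifts demand to Qd = 451 − 4.5(P + 4) = 433 - 4.5P.
433 - 4.5P = -137 + 2.5P gives seller price Ps = 570/7; buyers pay Pb = 570/7 + 4 = 598/7.
New quantity: Q = 451 − 4.5(598/7) = 466/7.
Revenue = 4 × 466/7 = 1864/7.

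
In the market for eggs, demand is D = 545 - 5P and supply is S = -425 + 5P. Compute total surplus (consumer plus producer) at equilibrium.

Total surplus = 720

Equilibrium: 545 - 5P = -425 + 5P gives P* = 97, Q* = 60.
Demand choke price: P = 109; supply starts at P = 85.
CS = ½(109 − 97)(60) = 360; PS = ½(97 − 85)(60) = 360.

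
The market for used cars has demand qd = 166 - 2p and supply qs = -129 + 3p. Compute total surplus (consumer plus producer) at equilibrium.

Total surplus = 960

Equilibrium: 166 - 2p = -129 + 3p gives p* = 59, q* = 48.
Demand choke price: p = 83; supply starts at p = 43.
CS = ½(83 − 59)(48) = 576; PS = ½(59 − 43)(48) = 384.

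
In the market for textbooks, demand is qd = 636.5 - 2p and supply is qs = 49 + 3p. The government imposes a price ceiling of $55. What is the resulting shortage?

Equilibrium price would be p* = 117.5, so the ceiling at 55 binds.
At p = 55: qd = 636.5 − 2(55) = 526.5, qs = 49 + 3(55) = 214.
Shortage = 526.5 − 214 = 312.5.

Shortage = 312.5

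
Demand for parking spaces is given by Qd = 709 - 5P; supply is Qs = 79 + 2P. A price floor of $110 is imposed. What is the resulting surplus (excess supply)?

Equilibrium price would be P* = 90, so the floor at 110 binds.
At P = 110: Qd = 159, Qs = 299.
Surplus = 299 − 159 = 140.

Surplus = 140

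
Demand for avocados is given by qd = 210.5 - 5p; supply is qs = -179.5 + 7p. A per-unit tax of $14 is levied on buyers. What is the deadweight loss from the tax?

Deadweight loss = 1715/6

Pre-tax equilibrium: p* = 32.5, q* = 48.
Tax on buyers shifts demand to qd = 210.5 − 5(p + 14) = 140.5 - 5p.
140.5 - 5p = -179.5 + 7p gives seller price ps = 80/3; buyers pay pb = 80/3 + 14 = 122/3.
New quantity: q = 210.5 − 5(122/3) = 43/6.
DWL = ½ × 14 × (48 − 43/6) = 1715/6.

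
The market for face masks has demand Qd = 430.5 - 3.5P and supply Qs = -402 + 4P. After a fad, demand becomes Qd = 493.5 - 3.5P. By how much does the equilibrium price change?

ΔP = 8.4

Original equilibrium: P* = 111, Q* = 42.
New equilibrium: 493.5 - 3.5P = -402 + 4P, so 895.5 = 7.5P and P' = 119.4; Q' = 493.5 − 3.5(119.4) = 75.6.
Change in price: 119.4 − 111 = 8.4.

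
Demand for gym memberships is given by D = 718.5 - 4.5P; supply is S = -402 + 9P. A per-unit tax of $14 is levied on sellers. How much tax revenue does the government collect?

Tax revenue = 4242

Pre-tax equilibrium: P* = 83, Q* = 345.
Tax on sellers shifts supply to S = -402 + 9(P − 14) = -528 + 9P.
718.5 - 4.5P = -528 + 9P gives buyer price Pb = 277/3; sellers receive Ps = 277/3 − 14 = 235/3.
New quantity: Q = 718.5 − 4.5(277/3) = 303.
Revenue = 14 × 303 = 4242.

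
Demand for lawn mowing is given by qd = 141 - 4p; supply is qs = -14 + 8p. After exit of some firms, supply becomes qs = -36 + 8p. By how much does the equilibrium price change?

Original equilibrium: p* = 155/12, q* = 268/3.
New equilibrium: 141 - 4p = -36 + 8p, so 177 = 12p and p' = 14.75; q' = 141 − 4(14.75) = 82.
Change in price: 14.75 − 155/12 = 11/6.

Δp = 11/6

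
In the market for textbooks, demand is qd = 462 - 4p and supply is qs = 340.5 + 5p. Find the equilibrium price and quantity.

Set qd = qs: 462 - 4p = 340.5 + 5p.
121.5 = 9p, so p* = 13.5.
q* = 462 − 4(13.5) = 408.

p* = 13.5, q* = 408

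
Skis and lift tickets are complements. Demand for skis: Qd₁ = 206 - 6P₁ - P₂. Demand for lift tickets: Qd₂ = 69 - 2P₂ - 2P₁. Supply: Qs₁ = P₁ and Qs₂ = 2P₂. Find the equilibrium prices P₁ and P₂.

P₁ = 755/26, P₂ = 71/26

Market 1: 206 - 6P₁ - P₂ = P₁ → 7P₁ + P₂ = 206.
Market 2: 4P₂ + 2P₁ = 69.
Eliminating P₂: 4×(1) − 1×(2) gives 26P₁ = 755, so P₁ = 755/26.
Back-substitute into (2): P₂ = (69 − 2×755/26) / 4 = 71/26.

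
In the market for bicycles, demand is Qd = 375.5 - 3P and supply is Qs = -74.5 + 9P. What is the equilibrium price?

P* = 37.5

Set Qd = Qs: 375.5 - 3P = -74.5 + 9P.
450 = 12P, so P* = 37.5.
Q* = 375.5 − 3(37.5) = 263.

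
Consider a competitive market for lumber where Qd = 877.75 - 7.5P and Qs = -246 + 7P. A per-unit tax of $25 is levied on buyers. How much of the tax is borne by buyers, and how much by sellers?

Buyers bear 350/29, sellers bear 375/29

Pre-tax equilibrium: P* = 77.5, Q* = 296.5.
Tax on buyers shifts demand to Qd = 877.75 − 7.5(P + 25) = 690.25 - 7.5P.
690.25 - 7.5P = -246 + 7P gives seller price Ps = 3745/58; buyers pay Pb = 3745/58 + 25 = 5195/58.
New quantity: Q = 877.75 − 7.5(5195/58) = 11947/58.
Buyer burden = 5195/58 − 77.5 = 350/29; seller burden = 77.5 − 3745/58 = 375/29.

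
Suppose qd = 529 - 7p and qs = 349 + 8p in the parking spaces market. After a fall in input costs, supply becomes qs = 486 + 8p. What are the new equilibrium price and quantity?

Original equilibrium: p* = 12, q* = 445.
New equilibrium: 529 - 7p = 486 + 8p, so 43 = 15p and p' = 43/15; q' = 529 − 7(43/15) = 7634/15.

p' = 43/15, q' = 7634/15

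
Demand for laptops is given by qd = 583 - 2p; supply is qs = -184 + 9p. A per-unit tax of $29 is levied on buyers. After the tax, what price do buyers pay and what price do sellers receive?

Buyers pay 1028/11, sellers receive 709/11

Pre-tax equilibrium: p* = 767/11, q* = 4879/11.
Tax on buyers shifts demand to qd = 583 − 2(p + 29) = 525 - 2p.
525 - 2p = -184 + 9p gives seller price ps = 709/11; buyers pay pb = 709/11 + 29 = 1028/11.
New quantity: q = 583 − 2(1028/11) = 4357/11.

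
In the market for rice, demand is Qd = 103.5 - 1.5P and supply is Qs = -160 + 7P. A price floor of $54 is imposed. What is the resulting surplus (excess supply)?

Equilibrium price would be P* = 31, so the floor at 54 binds.
At P = 54: Qd = 22.5, Qs = 218.
Surplus = 218 − 22.5 = 195.5.

Surplus = 195.5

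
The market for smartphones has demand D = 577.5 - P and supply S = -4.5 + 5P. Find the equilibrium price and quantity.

Set D = S: 577.5 - P = -4.5 + 5P.
582 = 6P, so P* = 97.
Q* = 577.5 − 1(97) = 480.5.

P* = 97, Q* = 480.5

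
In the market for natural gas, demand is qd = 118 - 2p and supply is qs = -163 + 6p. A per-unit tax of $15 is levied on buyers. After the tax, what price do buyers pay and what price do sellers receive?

Buyers pay $46.375, sellers receive $31.375

Pre-tax equilibrium: p* = 35.125, q* = 47.75.
Tax on buyers shifts demand to qd = 118 − 2(p + 15) = 88 - 2p.
88 - 2p = -163 + 6p gives seller price ps = 31.375; buyers pay pb = 31.375 + 15 = 46.375.
New quantity: q = 118 − 2(46.375) = 25.25.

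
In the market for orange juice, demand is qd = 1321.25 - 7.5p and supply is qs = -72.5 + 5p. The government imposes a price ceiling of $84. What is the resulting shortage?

Equilibrium price would be p* = 111.5, so the ceiling at 84 binds.
At p = 84: qd = 1321.25 − 7.5(84) = 691.25, qs = -72.5 + 5(84) = 347.5.
Shortage = 691.25 − 347.5 = 343.75.

Shortage = 343.75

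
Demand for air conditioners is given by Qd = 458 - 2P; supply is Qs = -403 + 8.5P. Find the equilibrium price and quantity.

Set Qd = Qs: 458 - 2P = -403 + 8.5P.
861 = 10.5P, so P* = 82.
Q* = 458 − 2(82) = 294.

P* = 82, Q* = 294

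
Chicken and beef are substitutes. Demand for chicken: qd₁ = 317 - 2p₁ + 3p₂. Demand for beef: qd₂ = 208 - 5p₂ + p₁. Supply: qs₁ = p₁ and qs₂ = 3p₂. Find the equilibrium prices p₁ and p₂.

p₁ = 3160/21, p₂ = 941/21

Market 1: 317 - 2p₁ + 3p₂ = p₁ → 3p₁ - 3p₂ = 317.
Market 2: 8p₂ - p₁ = 208.
Eliminating p₂: 8×(1) + 3×(2) gives 21p₁ = 3160, so p₁ = 3160/21.
Back-substitute into (2): p₂ = (208 + 1×3160/21) / 8 = 941/21.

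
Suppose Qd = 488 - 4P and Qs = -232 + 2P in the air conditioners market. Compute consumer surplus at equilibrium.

Equilibrium: 488 - 4P = -232 + 2P gives P* = 120, Q* = 8.
Demand choke price (Qd = 0): P = 122.
CS = ½(122 − 120)(8) = 8.

Consumer surplus = 8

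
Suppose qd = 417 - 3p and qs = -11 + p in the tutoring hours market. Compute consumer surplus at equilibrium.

Equilibrium: 417 - 3p = -11 + p gives p* = 107, q* = 96.
Demand choke price (qd = 0): p = 139.
CS = ½(139 − 107)(96) = 1536.

Consumer surplus = 1536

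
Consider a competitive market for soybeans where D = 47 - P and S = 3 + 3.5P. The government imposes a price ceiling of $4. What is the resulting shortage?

Equilibrium price would be P* = 88/9, so the ceiling at 4 binds.
At P = 4: D = 47 − 1(4) = 43, S = 3 + 3.5(4) = 17.
Shortage = 43 − 17 = 26.

Shortage = 26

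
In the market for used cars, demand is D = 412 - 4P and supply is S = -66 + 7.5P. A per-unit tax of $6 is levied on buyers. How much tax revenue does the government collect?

Tax revenue = 31752/23

Pre-tax equilibrium: P* = 956/23, Q* = 5652/23.
Tax on buyers shifts demand to D = 412 − 4(P + 6) = 388 - 4P.
388 - 4P = -66 + 7.5P gives seller price Ps = 908/23; buyers pay Pb = 908/23 + 6 = 1046/23.
New quantity: Q = 412 − 4(1046/23) = 5292/23.
Revenue = 6 × 5292/23 = 31752/23.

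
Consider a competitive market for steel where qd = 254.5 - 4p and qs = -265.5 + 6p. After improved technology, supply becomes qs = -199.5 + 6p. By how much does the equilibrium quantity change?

Δq = 26.4

Original equilibrium: p* = 52, q* = 46.5.
New equilibrium: 254.5 - 4p = -199.5 + 6p, so 454 = 10p and p' = 45.4; q' = 254.5 − 4(45.4) = 72.9.
Change in quantity: 72.9 − 46.5 = 26.4.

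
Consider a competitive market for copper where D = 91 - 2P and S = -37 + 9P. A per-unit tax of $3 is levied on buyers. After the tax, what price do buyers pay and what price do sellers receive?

Pre-tax equilibrium: P* = 128/11, Q* = 745/11.
Tax on buyers shifts demand to D = 91 − 2(P + 3) = 85 - 2P.
85 - 2P = -37 + 9P gives seller price Ps = 122/11; buyers pay Pb = 122/11 + 3 = 155/11.
New quantity: Q = 91 − 2(155/11) = 691/11.

Buyers pay 155/11, sellers receive 122/11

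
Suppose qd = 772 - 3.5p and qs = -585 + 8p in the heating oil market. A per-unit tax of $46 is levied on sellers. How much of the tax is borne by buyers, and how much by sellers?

Pre-tax equilibrium: p* = 118, q* = 359.
Tax on sellers shifts supply to qs = -585 + 8(p − 46) = -953 + 8p.
772 - 3.5p = -953 + 8p gives buyer price pb = 150; sellers receive ps = 150 − 46 = 104.
New quantity: q = 772 − 3.5(150) = 247.
Buyer burden = 150 − 118 = 32; seller burden = 118 − 104 = 14.

Buyers bear $32, sellers bear $14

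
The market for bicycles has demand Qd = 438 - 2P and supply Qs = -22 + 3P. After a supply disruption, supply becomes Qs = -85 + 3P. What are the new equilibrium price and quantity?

Original equilibrium: P* = 92, Q* = 254.
New equilibrium: 438 - 2P = -85 + 3P, so 523 = 5P and P' = 104.6; Q' = 438 − 2(104.6) = 228.8.

P' = 104.6, Q' = 228.8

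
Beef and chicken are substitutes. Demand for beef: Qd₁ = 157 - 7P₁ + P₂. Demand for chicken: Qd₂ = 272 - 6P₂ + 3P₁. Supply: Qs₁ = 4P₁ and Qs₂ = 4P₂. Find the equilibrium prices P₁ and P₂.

P₁ = 1842/107, P₂ = 3463/107

Market 1: 157 - 7P₁ + P₂ = 4P₁ → 11P₁ - P₂ = 157.
Market 2: 10P₂ - 3P₁ = 272.
Eliminating P₂: 10×(1) + 1×(2) gives 107P₁ = 1842, so P₁ = 1842/107.
Back-substitute into (2): P₂ = (272 + 3×1842/107) / 10 = 3463/107.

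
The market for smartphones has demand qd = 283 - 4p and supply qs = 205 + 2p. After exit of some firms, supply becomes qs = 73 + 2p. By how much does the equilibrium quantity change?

Original equilibrium: p* = 13, q* = 231.
New equilibrium: 283 - 4p = 73 + 2p, so 210 = 6p and p' = 35; q' = 283 − 4(35) = 143.
Change in quantity: 143 − 231 = -88.

Δq = -88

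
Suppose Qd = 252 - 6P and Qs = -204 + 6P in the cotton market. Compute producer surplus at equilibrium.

Producer surplus = 48

Equilibrium: 252 - 6P = -204 + 6P gives P* = 38, Q* = 24.
Supply starts at P = 34 (where Qs = 0).
PS = ½(38 − 34)(24) = 48.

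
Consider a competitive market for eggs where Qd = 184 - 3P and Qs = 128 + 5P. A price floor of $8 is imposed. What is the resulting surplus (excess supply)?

Equilibrium price would be P* = 7, so the floor at 8 binds.
At P = 8: Qd = 160, Qs = 168.
Surplus = 168 − 160 = 8.

Surplus = 8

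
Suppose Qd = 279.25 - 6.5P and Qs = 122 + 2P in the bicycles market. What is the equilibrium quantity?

Q* = 159

Set Qd = Qs: 279.25 - 6.5P = 122 + 2P.
157.25 = 8.5P, so P* = 18.5.
Q* = 279.25 − 6.5(18.5) = 159.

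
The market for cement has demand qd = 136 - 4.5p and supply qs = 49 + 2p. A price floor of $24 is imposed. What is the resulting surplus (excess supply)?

Equilibrium price would be p* = 174/13, so the floor at 24 binds.
At p = 24: qd = 28, qs = 97.
Surplus = 97 − 28 = 69.

Surplus = 69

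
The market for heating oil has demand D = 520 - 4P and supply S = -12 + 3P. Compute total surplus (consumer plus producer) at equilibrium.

Equilibrium: 520 - 4P = -12 + 3P gives P* = 76, Q* = 216.
Demand choke price: P = 130; supply starts at P = 4.
CS = ½(130 − 76)(216) = 5832; PS = ½(76 − 4)(216) = 7776.

Total surplus = 13608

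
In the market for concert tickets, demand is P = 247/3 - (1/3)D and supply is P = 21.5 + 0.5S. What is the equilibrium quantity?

Set the two price expressions equal: 247/3 - (1/3)Q = 21.5 + 0.5Q.
365/6 = (5/6)Q, so Q* = 73.
P* = 247/3 − (1/3)(73) = 58.

Q* = 73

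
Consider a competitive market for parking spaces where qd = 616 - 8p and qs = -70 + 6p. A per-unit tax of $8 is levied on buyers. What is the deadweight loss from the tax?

Deadweight loss = 768/7

Pre-tax equilibrium: p* = 49, q* = 224.
Tax on buyers shifts demand to qd = 616 − 8(p + 8) = 552 - 8p.
552 - 8p = -70 + 6p gives seller price ps = 311/7; buyers pay pb = 311/7 + 8 = 367/7.
New quantity: q = 616 − 8(367/7) = 1376/7.
DWL = ½ × 8 × (224 − 1376/7) = 768/7.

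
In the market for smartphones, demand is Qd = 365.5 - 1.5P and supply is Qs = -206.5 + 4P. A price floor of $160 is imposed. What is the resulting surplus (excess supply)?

Surplus = 308

Equilibrium price would be P* = 104, so the floor at 160 binds.
At P = 160: Qd = 125.5, Qs = 433.5.
Surplus = 433.5 − 125.5 = 308.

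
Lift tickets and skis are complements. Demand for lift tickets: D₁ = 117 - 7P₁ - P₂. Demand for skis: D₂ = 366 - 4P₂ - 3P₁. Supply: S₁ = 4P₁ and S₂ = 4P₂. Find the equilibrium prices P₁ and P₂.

P₁ = 114/17, P₂ = 735/17

Market 1: 117 - 7P₁ - P₂ = 4P₁ → 11P₁ + P₂ = 117.
Market 2: 8P₂ + 3P₁ = 366.
Eliminating P₂: 8×(1) − 1×(2) gives 85P₁ = 570, so P₁ = 114/17.
Back-substitute into (2): P₂ = (366 − 3×114/17) / 8 = 735/17.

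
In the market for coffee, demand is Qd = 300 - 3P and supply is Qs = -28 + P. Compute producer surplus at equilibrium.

Equilibrium: 300 - 3P = -28 + P gives P* = 82, Q* = 54.
Supply starts at P = 28 (where Qs = 0).
PS = ½(82 − 28)(54) = 1458.

Producer surplus = 1458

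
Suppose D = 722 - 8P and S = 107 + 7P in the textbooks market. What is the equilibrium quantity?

Q* = 394

Set D = S: 722 - 8P = 107 + 7P.
615 = 15P, so P* = 41.
Q* = 722 − 8(41) = 394.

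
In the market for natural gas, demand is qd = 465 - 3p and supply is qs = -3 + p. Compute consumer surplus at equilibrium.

Consumer surplus = 2166

Equilibrium: 465 - 3p = -3 + p gives p* = 117, q* = 114.
Demand choke price (qd = 0): p = 155.
CS = ½(155 − 117)(114) = 2166.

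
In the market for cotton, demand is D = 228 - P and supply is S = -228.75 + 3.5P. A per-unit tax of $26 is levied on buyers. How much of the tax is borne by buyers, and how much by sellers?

Pre-tax equilibrium: P* = 101.5, Q* = 126.5.
Tax on buyers shifts demand to D = 228 − 1(P + 26) = 202 - P.
202 - P = -228.75 + 3.5P gives seller price Ps = 1723/18; buyers pay Pb = 1723/18 + 26 = 2191/18.
New quantity: Q = 228 − 1(2191/18) = 1913/18.
Buyer burden = 2191/18 − 101.5 = 182/9; seller burden = 101.5 − 1723/18 = 52/9.

Buyers bear 182/9, sellers bear 52/9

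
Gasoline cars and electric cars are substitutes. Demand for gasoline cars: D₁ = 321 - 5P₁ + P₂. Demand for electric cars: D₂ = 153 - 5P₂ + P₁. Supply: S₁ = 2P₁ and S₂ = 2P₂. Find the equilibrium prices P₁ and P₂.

Market 1: 321 - 5P₁ + P₂ = 2P₁ → 7P₁ - P₂ = 321.
Market 2: 7P₂ - P₁ = 153.
Eliminating P₂: 7×(1) + 1×(2) gives 48P₁ = 2400, so P₁ = 50.
Back-substitute into (2): P₂ = (153 + 1×50) / 7 = 29.

P₁ = 50, P₂ = 29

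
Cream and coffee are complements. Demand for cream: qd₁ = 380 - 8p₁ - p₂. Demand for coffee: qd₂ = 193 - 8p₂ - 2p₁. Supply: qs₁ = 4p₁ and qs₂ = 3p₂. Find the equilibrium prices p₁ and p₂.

Market 1: 380 - 8p₁ - p₂ = 4p₁ → 12p₁ + p₂ = 380.
Market 2: 11p₂ + 2p₁ = 193.
Eliminating p₂: 11×(1) − 1×(2) gives 130p₁ = 3987, so p₁ = 3987/130.
Back-substitute into (2): p₂ = (193 − 2×3987/130) / 11 = 778/65.

p₁ = 3987/130, p₂ = 778/65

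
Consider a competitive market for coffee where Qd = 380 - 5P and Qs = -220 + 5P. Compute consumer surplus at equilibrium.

Equilibrium: 380 - 5P = -220 + 5P gives P* = 60, Q* = 80.
Demand choke price (Qd = 0): P = 76.
CS = ½(76 − 60)(80) = 640.

Consumer surplus = 640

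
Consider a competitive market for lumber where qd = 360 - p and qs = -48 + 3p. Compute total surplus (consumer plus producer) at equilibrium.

Equilibrium: 360 - p = -48 + 3p gives p* = 102, q* = 258.
Demand choke price: p = 360; supply starts at p = 16.
CS = ½(360 − 102)(258) = 33282; PS = ½(102 − 16)(258) = 11094.

Total surplus = 44376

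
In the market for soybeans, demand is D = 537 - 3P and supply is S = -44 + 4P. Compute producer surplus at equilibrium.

Producer surplus = 10368

Equilibrium: 537 - 3P = -44 + 4P gives P* = 83, Q* = 288.
Supply starts at P = 11 (where S = 0).
PS = ½(83 − 11)(288) = 10368.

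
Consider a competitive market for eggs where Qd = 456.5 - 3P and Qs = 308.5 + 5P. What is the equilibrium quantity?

Set Qd = Qs: 456.5 - 3P = 308.5 + 5P.
148 = 8P, so P* = 18.5.
Q* = 456.5 − 3(18.5) = 401.

Q* = 401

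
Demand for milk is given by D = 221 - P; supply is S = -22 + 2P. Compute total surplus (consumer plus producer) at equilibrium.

Total surplus = 14700

Equilibrium: 221 - P = -22 + 2P gives P* = 81, Q* = 140.
Demand choke price: P = 221; supply starts at P = 11.
CS = ½(221 − 81)(140) = 9800; PS = ½(81 − 11)(140) = 4900.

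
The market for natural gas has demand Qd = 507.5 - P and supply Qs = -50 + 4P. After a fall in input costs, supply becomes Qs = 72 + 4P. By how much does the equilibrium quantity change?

Original equilibrium: P* = 111.5, Q* = 396.
New equilibrium: 507.5 - P = 72 + 4P, so 435.5 = 5P and P' = 87.1; Q' = 507.5 − 1(87.1) = 420.4.
Change in quantity: 420.4 − 396 = 24.4.

ΔQ = 24.4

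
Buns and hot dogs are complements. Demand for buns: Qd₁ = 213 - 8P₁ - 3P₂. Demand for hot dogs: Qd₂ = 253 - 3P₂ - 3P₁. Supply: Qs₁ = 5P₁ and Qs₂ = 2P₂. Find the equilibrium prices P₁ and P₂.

P₁ = 153/28, P₂ = 1325/28

Market 1: 213 - 8P₁ - 3P₂ = 5P₁ → 13P₁ + 3P₂ = 213.
Market 2: 5P₂ + 3P₁ = 253.
Eliminating P₂: 5×(1) − 3×(2) gives 56P₁ = 306, so P₁ = 153/28.
Back-substitute into (2): P₂ = (253 − 3×153/28) / 5 = 1325/28.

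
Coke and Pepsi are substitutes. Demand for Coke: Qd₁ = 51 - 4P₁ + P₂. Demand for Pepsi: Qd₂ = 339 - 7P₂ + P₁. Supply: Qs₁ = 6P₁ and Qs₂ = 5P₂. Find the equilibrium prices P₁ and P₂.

P₁ = 951/119, P₂ = 3441/119

Market 1: 51 - 4P₁ + P₂ = 6P₁ → 10P₁ - P₂ = 51.
Market 2: 12P₂ - P₁ = 339.
Eliminating P₂: 12×(1) + 1×(2) gives 119P₁ = 951, so P₁ = 951/119.
Back-substitute into (2): P₂ = (339 + 1×951/119) / 12 = 3441/119.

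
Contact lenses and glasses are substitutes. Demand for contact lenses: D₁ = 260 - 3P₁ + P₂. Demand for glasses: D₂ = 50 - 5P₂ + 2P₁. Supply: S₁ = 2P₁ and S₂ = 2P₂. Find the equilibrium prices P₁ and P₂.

P₁ = 170/3, P₂ = 70/3

Market 1: 260 - 3P₁ + P₂ = 2P₁ → 5P₁ - P₂ = 260.
Market 2: 7P₂ - 2P₁ = 50.
Eliminating P₂: 7×(1) + 1×(2) gives 33P₁ = 1870, so P₁ = 170/3.
Back-substitute into (2): P₂ = (50 + 2×170/3) / 7 = 70/3.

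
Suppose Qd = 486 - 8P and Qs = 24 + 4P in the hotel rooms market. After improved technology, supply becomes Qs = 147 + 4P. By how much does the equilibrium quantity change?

ΔQ = 82

Original equilibrium: P* = 38.5, Q* = 178.
New equilibrium: 486 - 8P = 147 + 4P, so 339 = 12P and P' = 28.25; Q' = 486 − 8(28.25) = 260.
Change in quantity: 260 − 178 = 82.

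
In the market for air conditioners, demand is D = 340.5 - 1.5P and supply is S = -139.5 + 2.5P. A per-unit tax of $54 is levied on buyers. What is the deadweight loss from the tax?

Pre-tax equilibrium: P* = 120, Q* = 160.5.
Tax on buyers shifts demand to D = 340.5 − 1.5(P + 54) = 259.5 - 1.5P.
259.5 - 1.5P = -139.5 + 2.5P gives seller price Ps = 99.75; buyers pay Pb = 99.75 + 54 = 153.75.
New quantity: Q = 340.5 − 1.5(153.75) = 109.875.
DWL = ½ × 54 × (160.5 − 109.875) = 1366.875.

Deadweight loss = 1366.875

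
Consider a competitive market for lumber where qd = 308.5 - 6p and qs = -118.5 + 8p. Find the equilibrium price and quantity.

p* = 30.5, q* = 125.5

Set qd = qs: 308.5 - 6p = -118.5 + 8p.
427 = 14p, so p* = 30.5.
q* = 308.5 − 6(30.5) = 125.5.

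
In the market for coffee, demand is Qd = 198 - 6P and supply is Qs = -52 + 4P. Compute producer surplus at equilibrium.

Producer surplus = 288

Equilibrium: 198 - 6P = -52 + 4P gives P* = 25, Q* = 48.
Supply starts at P = 13 (where Qs = 0).
PS = ½(25 − 13)(48) = 288.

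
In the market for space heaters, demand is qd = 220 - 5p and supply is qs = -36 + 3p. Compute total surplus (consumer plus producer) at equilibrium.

Equilibrium: 220 - 5p = -36 + 3p gives p* = 32, q* = 60.
Demand choke price: p = 44; supply starts at p = 12.
CS = ½(44 − 32)(60) = 360; PS = ½(32 − 12)(60) = 600.

Total surplus = 960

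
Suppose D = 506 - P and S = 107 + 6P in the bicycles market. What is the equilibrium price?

Set D = S: 506 - P = 107 + 6P.
399 = 7P, so P* = 57.
Q* = 506 − 1(57) = 449.

P* = 57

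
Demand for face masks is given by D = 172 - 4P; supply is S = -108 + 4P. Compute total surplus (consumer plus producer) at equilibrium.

Total surplus = 256

Equilibrium: 172 - 4P = -108 + 4P gives P* = 35, Q* = 32.
Demand choke price: P = 43; supply starts at P = 27.
CS = ½(43 − 35)(32) = 128; PS = ½(35 − 27)(32) = 128.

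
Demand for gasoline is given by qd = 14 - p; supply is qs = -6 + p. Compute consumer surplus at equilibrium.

Consumer surplus = 8

Equilibrium: 14 - p = -6 + p gives p* = 10, q* = 4.
Demand choke price (qd = 0): p = 14.
CS = ½(14 − 10)(4) = 8.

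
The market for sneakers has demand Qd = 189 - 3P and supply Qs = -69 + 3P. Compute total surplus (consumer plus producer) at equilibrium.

Equilibrium: 189 - 3P = -69 + 3P gives P* = 43, Q* = 60.
Demand choke price: P = 63; supply starts at P = 23.
CS = ½(63 − 43)(60) = 600; PS = ½(43 − 23)(60) = 600.

Total surplus = 1200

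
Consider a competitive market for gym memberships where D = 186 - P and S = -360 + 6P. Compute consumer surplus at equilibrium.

Consumer surplus = 5832

Equilibrium: 186 - P = -360 + 6P gives P* = 78, Q* = 108.
Demand choke price (D = 0): P = 186.
CS = ½(186 − 78)(108) = 5832.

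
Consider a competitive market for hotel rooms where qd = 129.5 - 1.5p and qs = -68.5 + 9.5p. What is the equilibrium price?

Set qd = qs: 129.5 - 1.5p = -68.5 + 9.5p.
198 = 11p, so p* = 18.
q* = 129.5 − 1.5(18) = 102.5.

p* = 18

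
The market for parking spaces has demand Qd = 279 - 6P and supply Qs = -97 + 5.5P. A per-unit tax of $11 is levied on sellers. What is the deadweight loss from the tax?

Deadweight loss = 3993/23

Pre-tax equilibrium: P* = 752/23, Q* = 1905/23.
Tax on sellers shifts supply to Qs = -97 + 5.5(P − 11) = -157.5 + 5.5P.
279 - 6P = -157.5 + 5.5P gives buyer price Pb = 873/23; sellers receive Ps = 873/23 − 11 = 620/23.
New quantity: Q = 279 − 6(873/23) = 1179/23.
DWL = ½ × 11 × (1905/23 − 1179/23) = 3993/23.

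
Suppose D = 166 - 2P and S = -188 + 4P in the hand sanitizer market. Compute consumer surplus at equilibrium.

Equilibrium: 166 - 2P = -188 + 4P gives P* = 59, Q* = 48.
Demand choke price (D = 0): P = 83.
CS = ½(83 − 59)(48) = 576.

Consumer surplus = 576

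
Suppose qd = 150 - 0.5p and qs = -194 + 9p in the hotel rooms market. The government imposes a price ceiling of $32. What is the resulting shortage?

Equilibrium price would be p* = 688/19, so the ceiling at 32 binds.
At p = 32: qd = 150 − 0.5(32) = 134, qs = -194 + 9(32) = 94.
Shortage = 134 − 94 = 40.

Shortage = 40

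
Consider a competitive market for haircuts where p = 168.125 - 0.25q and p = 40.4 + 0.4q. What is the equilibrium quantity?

q* = 196.5

Set the two price expressions equal: 168.125 - 0.25q = 40.4 + 0.4q.
127.725 = 0.65q, so q* = 196.5.
p* = 168.125 − (0.25)(196.5) = 119.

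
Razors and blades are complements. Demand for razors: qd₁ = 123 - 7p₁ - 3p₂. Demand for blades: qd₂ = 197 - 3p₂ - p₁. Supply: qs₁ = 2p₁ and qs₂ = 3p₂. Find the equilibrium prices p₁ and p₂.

Market 1: 123 - 7p₁ - 3p₂ = 2p₁ → 9p₁ + 3p₂ = 123.
Market 2: 6p₂ + p₁ = 197.
Eliminating p₂: 6×(1) − 3×(2) gives 51p₁ = 147, so p₁ = 49/17.
Back-substitute into (2): p₂ = (197 − 1×49/17) / 6 = 550/17.

p₁ = 49/17, p₂ = 550/17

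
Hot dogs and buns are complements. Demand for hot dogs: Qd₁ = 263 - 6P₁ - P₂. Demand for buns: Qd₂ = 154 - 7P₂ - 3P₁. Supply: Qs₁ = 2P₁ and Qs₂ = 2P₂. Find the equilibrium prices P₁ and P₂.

Market 1: 263 - 6P₁ - P₂ = 2P₁ → 8P₁ + P₂ = 263.
Market 2: 9P₂ + 3P₁ = 154.
Eliminating P₂: 9×(1) − 1×(2) gives 69P₁ = 2213, so P₁ = 2213/69.
Back-substitute into (2): P₂ = (154 − 3×2213/69) / 9 = 443/69.

P₁ = 2213/69, P₂ = 443/69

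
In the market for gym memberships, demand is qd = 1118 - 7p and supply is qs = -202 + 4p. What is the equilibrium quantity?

Set qd = qs: 1118 - 7p = -202 + 4p.
1320 = 11p, so p* = 120.
q* = 1118 − 7(120) = 278.

q* = 278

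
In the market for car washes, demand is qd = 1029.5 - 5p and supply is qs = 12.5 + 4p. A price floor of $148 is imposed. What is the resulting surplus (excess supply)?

Surplus = 315

Equilibrium price would be p* = 113, so the floor at 148 binds.
At p = 148: qd = 289.5, qs = 604.5.
Surplus = 604.5 − 289.5 = 315.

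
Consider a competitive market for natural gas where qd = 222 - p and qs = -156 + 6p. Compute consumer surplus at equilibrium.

Consumer surplus = 14112

Equilibrium: 222 - p = -156 + 6p gives p* = 54, q* = 168.
Demand choke price (qd = 0): p = 222.
CS = ½(222 − 54)(168) = 14112.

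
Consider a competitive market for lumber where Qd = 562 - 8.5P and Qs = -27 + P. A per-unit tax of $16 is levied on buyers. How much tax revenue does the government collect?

Pre-tax equilibrium: P* = 62, Q* = 35.
Tax on buyers shifts demand to Qd = 562 − 8.5(P + 16) = 426 - 8.5P.
426 - 8.5P = -27 + P gives seller price Ps = 906/19; buyers pay Pb = 906/19 + 16 = 1210/19.
New quantity: Q = 562 − 8.5(1210/19) = 393/19.
Revenue = 16 × 393/19 = 6288/19.

Tax revenue = 6288/19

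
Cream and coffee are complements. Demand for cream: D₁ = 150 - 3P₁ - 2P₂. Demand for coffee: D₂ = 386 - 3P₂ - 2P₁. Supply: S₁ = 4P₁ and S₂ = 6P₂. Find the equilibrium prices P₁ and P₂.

Market 1: 150 - 3P₁ - 2P₂ = 4P₁ → 7P₁ + 2P₂ = 150.
Market 2: 9P₂ + 2P₁ = 386.
Eliminating P₂: 9×(1) − 2×(2) gives 59P₁ = 578, so P₁ = 578/59.
Back-substitute into (2): P₂ = (386 − 2×578/59) / 9 = 2402/59.

P₁ = 578/59, P₂ = 2402/59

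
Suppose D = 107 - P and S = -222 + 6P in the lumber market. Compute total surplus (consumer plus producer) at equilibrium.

Total surplus = 2100

Equilibrium: 107 - P = -222 + 6P gives P* = 47, Q* = 60.
Demand choke price: P = 107; supply starts at P = 37.
CS = ½(107 − 47)(60) = 1800; PS = ½(47 − 37)(60) = 300.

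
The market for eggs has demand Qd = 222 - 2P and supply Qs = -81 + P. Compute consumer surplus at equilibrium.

Consumer surplus = 100

Equilibrium: 222 - 2P = -81 + P gives P* = 101, Q* = 20.
Demand choke price (Qd = 0): P = 111.
CS = ½(111 − 101)(20) = 100.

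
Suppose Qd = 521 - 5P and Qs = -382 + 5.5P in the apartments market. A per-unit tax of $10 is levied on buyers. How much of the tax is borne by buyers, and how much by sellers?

Buyers bear 110/21, sellers bear 100/21

Pre-tax equilibrium: P* = 86, Q* = 91.
Tax on buyers shifts demand to Qd = 521 − 5(P + 10) = 471 - 5P.
471 - 5P = -382 + 5.5P gives seller price Ps = 1706/21; buyers pay Pb = 1706/21 + 10 = 1916/21.
New quantity: Q = 521 − 5(1916/21) = 1361/21.
Buyer burden = 1916/21 − 86 = 110/21; seller burden = 86 − 1706/21 = 100/21.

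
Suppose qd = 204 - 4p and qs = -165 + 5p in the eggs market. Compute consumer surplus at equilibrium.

Equilibrium: 204 - 4p = -165 + 5p gives p* = 41, q* = 40.
Demand choke price (qd = 0): p = 51.
CS = ½(51 − 41)(40) = 200.

Consumer surplus = 200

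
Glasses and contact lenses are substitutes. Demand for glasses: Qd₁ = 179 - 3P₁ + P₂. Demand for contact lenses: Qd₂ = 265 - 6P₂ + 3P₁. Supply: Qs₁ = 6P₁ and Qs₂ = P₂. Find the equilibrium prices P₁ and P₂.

Market 1: 179 - 3P₁ + P₂ = 6P₁ → 9P₁ - P₂ = 179.
Market 2: 7P₂ - 3P₁ = 265.
Eliminating P₂: 7×(1) + 1×(2) gives 60P₁ = 1518, so P₁ = 25.3.
Back-substitute into (2): P₂ = (265 + 3×25.3) / 7 = 48.7.

P₁ = 25.3, P₂ = 48.7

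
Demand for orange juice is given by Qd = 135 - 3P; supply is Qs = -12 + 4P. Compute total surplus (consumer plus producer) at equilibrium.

Total surplus = 1512

Equilibrium: 135 - 3P = -12 + 4P gives P* = 21, Q* = 72.
Demand choke price: P = 45; supply starts at P = 3.
CS = ½(45 − 21)(72) = 864; PS = ½(21 − 3)(72) = 648.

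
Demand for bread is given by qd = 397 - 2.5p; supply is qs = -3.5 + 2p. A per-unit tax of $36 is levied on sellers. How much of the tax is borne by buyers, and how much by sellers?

Pre-tax equilibrium: p* = 89, q* = 174.5.
Tax on sellers shifts supply to qs = -3.5 + 2(p − 36) = -75.5 + 2p.
397 - 2.5p = -75.5 + 2p gives buyer price pb = 105; sellers receive ps = 105 − 36 = 69.
New quantity: q = 397 − 2.5(105) = 134.5.
Buyer burden = 105 − 89 = 16; seller burden = 89 − 69 = 20.

Buyers bear $16, sellers bear $20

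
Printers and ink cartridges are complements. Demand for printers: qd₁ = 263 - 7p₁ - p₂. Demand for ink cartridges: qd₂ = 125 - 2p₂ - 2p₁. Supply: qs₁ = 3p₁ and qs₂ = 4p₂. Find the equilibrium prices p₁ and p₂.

Market 1: 263 - 7p₁ - p₂ = 3p₁ → 10p₁ + p₂ = 263.
Market 2: 6p₂ + 2p₁ = 125.
Eliminating p₂: 6×(1) − 1×(2) gives 58p₁ = 1453, so p₁ = 1453/58.
Back-substitute into (2): p₂ = (125 − 2×1453/58) / 6 = 362/29.

p₁ = 1453/58, p₂ = 362/29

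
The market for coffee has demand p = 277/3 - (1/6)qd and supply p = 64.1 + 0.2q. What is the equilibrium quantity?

q* = 77

Set the two price expressions equal: 277/3 - (1/6)q = 64.1 + 0.2q.
847/30 = (11/30)q, so q* = 77.
p* = 277/3 − (1/6)(77) = 79.5.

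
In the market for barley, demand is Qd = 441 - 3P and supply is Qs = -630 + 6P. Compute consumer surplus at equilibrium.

Equilibrium: 441 - 3P = -630 + 6P gives P* = 119, Q* = 84.
Demand choke price (Qd = 0): P = 147.
CS = ½(147 − 119)(84) = 1176.

Consumer surplus = 1176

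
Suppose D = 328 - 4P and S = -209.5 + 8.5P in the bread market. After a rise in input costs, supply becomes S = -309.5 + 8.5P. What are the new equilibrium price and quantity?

P' = 51, Q' = 124

Original equilibrium: P* = 43, Q* = 156.
New equilibrium: 328 - 4P = -309.5 + 8.5P, so 637.5 = 12.5P and P' = 51; Q' = 328 − 4(51) = 124.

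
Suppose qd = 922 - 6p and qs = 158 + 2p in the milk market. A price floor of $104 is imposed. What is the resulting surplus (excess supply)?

Equilibrium price would be p* = 95.5, so the floor at 104 binds.
At p = 104: qd = 298, qs = 366.
Surplus = 366 − 298 = 68.

Surplus = 68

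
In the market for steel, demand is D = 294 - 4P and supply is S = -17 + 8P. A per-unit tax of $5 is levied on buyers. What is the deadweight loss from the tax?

Deadweight loss = 100/3

Pre-tax equilibrium: P* = 311/12, Q* = 571/3.
Tax on buyers shifts demand to D = 294 − 4(P + 5) = 274 - 4P.
274 - 4P = -17 + 8P gives seller price Ps = 24.25; buyers pay Pb = 24.25 + 5 = 29.25.
New quantity: Q = 294 − 4(29.25) = 177.
DWL = ½ × 5 × (571/3 − 177) = 100/3.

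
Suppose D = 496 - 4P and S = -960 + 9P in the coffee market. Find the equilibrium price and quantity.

P* = 112, Q* = 48

Set D = S: 496 - 4P = -960 + 9P.
1456 = 13P, so P* = 112.
Q* = 496 − 4(112) = 48.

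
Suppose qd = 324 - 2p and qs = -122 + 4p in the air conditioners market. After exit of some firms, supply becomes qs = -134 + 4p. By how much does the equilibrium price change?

Δp = 2

Original equilibrium: p* = 223/3, q* = 526/3.
New equilibrium: 324 - 2p = -134 + 4p, so 458 = 6p and p' = 229/3; q' = 324 − 2(229/3) = 514/3.
Change in price: 229/3 − 223/3 = 2.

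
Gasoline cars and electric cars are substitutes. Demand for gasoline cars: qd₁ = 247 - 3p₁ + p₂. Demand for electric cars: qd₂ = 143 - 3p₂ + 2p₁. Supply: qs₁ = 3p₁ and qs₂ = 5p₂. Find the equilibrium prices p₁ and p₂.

Market 1: 247 - 3p₁ + p₂ = 3p₁ → 6p₁ - p₂ = 247.
Market 2: 8p₂ - 2p₁ = 143.
Eliminating p₂: 8×(1) + 1×(2) gives 46p₁ = 2119, so p₁ = 2119/46.
Back-substitute into (2): p₂ = (143 + 2×2119/46) / 8 = 676/23.

p₁ = 2119/46, p₂ = 676/23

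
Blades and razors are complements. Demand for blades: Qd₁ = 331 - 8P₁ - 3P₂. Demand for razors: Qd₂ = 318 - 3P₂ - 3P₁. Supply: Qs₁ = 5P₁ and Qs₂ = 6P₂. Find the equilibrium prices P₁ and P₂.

Market 1: 331 - 8P₁ - 3P₂ = 5P₁ → 13P₁ + 3P₂ = 331.
Market 2: 9P₂ + 3P₁ = 318.
Eliminating P₂: 9×(1) − 3×(2) gives 108P₁ = 2025, so P₁ = 18.75.
Back-substitute into (2): P₂ = (318 − 3×18.75) / 9 = 349/12.

P₁ = 18.75, P₂ = 349/12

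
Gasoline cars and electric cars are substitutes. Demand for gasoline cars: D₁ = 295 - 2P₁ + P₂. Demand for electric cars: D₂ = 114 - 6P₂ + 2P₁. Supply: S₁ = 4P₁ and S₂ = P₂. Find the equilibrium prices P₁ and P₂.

Market 1: 295 - 2P₁ + P₂ = 4P₁ → 6P₁ - P₂ = 295.
Market 2: 7P₂ - 2P₁ = 114.
Eliminating P₂: 7×(1) + 1×(2) gives 40P₁ = 2179, so P₁ = 54.475.
Back-substitute into (2): P₂ = (114 + 2×54.475) / 7 = 31.85.

P₁ = 54.475, P₂ = 31.85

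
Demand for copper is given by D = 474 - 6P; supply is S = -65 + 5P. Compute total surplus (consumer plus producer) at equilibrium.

Total surplus = 5940

Equilibrium: 474 - 6P = -65 + 5P gives P* = 49, Q* = 180.
Demand choke price: P = 79; supply starts at P = 13.
CS = ½(79 − 49)(180) = 2700; PS = ½(49 − 13)(180) = 3240.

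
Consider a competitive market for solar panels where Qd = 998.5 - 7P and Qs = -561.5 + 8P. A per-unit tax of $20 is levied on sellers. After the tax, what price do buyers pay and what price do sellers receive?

Buyers pay 344/3, sellers receive 284/3

Pre-tax equilibrium: P* = 104, Q* = 270.5.
Tax on sellers shifts supply to Qs = -561.5 + 8(P − 20) = -721.5 + 8P.
998.5 - 7P = -721.5 + 8P gives buyer price Pb = 344/3; sellers receive Ps = 344/3 − 20 = 284/3.
New quantity: Q = 998.5 − 7(344/3) = 1175/6.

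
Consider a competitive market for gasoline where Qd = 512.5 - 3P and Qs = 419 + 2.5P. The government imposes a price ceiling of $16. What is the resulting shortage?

Shortage = 5.5

Equilibrium price would be P* = 17, so the ceiling at 16 binds.
At P = 16: Qd = 512.5 − 3(16) = 464.5, Qs = 419 + 2.5(16) = 459.
Shortage = 464.5 − 459 = 5.5.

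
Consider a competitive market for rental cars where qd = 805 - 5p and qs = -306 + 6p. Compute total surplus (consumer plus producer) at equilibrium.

Equilibrium: 805 - 5p = -306 + 6p gives p* = 101, q* = 300.
Demand choke price: p = 161; supply starts at p = 51.
CS = ½(161 − 101)(300) = 9000; PS = ½(101 − 51)(300) = 7500.

Total surplus = 16500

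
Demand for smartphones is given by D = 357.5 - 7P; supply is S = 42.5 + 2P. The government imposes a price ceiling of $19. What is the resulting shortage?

Shortage = 144

Equilibrium price would be P* = 35, so the ceiling at 19 binds.
At P = 19: D = 357.5 − 7(19) = 224.5, S = 42.5 + 2(19) = 80.5.
Shortage = 224.5 − 80.5 = 144.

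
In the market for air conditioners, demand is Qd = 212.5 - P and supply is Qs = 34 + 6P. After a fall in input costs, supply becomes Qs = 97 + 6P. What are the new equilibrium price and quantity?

Original equilibrium: P* = 25.5, Q* = 187.
New equilibrium: 212.5 - P = 97 + 6P, so 115.5 = 7P and P' = 16.5; Q' = 212.5 − 1(16.5) = 196.

P' = 16.5, Q' = 196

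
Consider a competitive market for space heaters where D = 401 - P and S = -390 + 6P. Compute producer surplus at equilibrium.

Equilibrium: 401 - P = -390 + 6P gives P* = 113, Q* = 288.
Supply starts at P = 65 (where S = 0).
PS = ½(113 − 65)(288) = 6912.

Producer surplus = 6912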